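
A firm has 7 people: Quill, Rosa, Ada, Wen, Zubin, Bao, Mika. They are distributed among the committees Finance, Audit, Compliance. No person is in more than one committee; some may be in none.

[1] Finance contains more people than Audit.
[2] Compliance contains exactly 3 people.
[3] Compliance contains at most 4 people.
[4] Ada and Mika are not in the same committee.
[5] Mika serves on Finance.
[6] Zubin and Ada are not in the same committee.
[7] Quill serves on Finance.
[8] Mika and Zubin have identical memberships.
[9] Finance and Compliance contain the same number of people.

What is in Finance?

Finance = {Mika, Quill, Zubin}

From (5): Mika ∈ Finance.
From (7): Quill ∈ Finance.
(4): Ada ∉ Finance.
(8): Zubin matches Mika: Zubin ∈ Finance.
Suppose Rosa ∈ Finance: no assignment then satisfies all the clues, so Rosa ∉ Finance.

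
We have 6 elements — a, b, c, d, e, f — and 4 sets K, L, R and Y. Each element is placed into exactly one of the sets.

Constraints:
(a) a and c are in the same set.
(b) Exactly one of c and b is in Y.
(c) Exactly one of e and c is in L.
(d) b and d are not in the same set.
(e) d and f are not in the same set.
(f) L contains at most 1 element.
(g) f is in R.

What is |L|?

1

From (g): f ∈ R.
(e): d ∉ R.
Suppose a ∈ L: no assignment then satisfies all the clues, so a ∉ L.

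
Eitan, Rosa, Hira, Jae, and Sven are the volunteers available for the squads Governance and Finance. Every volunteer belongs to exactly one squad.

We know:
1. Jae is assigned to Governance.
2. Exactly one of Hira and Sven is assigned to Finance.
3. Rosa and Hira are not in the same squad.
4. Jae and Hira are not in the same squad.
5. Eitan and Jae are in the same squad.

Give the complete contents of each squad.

From (1): Jae ∈ Governance.
(4): Hira ∉ Governance.
(5): Eitan matches Jae: Eitan ∈ Governance.
Only one squad left: Hira ∈ Finance.
(2) (exactly one): Sven ∉ Finance.
(3): Rosa ∉ Finance.
Only one squad left: Rosa ∈ Governance.
Only one squad left: Sven ∈ Governance.

Governance = {Eitan, Jae, Rosa, Sven}; Finance = {Hira}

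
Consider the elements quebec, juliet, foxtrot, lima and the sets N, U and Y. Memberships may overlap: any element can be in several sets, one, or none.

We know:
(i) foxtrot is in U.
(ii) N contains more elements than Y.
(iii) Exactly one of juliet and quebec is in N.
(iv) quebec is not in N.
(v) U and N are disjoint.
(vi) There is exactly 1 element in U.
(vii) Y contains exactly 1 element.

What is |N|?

2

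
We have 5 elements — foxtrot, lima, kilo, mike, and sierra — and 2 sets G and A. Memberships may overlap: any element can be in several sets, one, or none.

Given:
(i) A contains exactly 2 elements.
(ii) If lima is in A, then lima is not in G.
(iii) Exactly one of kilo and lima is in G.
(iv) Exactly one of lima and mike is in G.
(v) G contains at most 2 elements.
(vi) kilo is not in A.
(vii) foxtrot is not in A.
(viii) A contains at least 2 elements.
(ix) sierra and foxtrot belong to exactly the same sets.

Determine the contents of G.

G = {kilo, mike}

From (vi): kilo ∉ A.
From (vii): foxtrot ∉ A.
(ix): sierra matches foxtrot: sierra ∉ A.
(i): only 2 candidates remain for A, so all are in.
(ii): lima ∉ G.
(iii) (exactly one): kilo ∈ G.
(iv) (exactly one): mike ∈ G.
(v): G already has 2, so the rest are out.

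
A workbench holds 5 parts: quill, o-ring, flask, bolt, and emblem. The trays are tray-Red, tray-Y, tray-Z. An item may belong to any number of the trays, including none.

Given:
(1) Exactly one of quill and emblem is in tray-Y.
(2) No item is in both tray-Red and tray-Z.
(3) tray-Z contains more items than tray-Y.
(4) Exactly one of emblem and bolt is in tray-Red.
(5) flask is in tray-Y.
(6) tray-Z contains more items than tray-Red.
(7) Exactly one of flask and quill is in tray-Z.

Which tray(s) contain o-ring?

o-ring: tray-Z

From (5): flask ∈ tray-Y.
Suppose o-ring ∈ tray-Red: no assignment then satisfies all the clues, so o-ring ∉ tray-Red.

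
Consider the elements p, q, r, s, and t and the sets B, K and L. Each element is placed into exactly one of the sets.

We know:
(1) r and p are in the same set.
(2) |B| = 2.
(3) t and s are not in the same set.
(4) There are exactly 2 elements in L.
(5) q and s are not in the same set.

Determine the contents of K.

K = {s}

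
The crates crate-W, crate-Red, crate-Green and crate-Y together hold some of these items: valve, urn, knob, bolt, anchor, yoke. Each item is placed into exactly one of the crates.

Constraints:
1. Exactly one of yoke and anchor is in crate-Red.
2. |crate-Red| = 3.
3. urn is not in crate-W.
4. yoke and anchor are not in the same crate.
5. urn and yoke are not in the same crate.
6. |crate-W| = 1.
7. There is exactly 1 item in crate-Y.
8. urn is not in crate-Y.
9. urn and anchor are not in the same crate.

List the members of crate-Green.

crate-Green = {urn}

From (3): urn ∉ crate-W.
From (8): urn ∉ crate-Y.
Suppose valve ∈ crate-Green: no assignment then satisfies all the clues, so valve ∉ crate-Green.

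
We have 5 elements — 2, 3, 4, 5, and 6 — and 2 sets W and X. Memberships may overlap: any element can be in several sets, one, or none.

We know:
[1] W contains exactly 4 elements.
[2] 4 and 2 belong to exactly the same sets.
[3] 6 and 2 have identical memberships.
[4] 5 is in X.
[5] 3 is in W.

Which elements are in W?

W = {2, 3, 4, 6}

From (4): 5 ∈ X.
From (5): 3 ∈ W.
Suppose 2 ∉ W: no assignment then satisfies all the clues, so 2 ∈ W.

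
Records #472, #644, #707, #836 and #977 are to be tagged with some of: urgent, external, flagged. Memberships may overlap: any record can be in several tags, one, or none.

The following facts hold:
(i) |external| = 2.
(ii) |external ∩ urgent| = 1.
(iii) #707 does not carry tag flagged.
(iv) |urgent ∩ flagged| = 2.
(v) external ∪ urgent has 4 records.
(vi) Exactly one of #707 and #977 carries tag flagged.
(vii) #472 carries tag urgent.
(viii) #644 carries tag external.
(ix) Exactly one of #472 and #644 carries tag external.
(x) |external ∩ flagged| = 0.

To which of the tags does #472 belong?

#472: flagged, urgent

From (iii): #707 ∉ flagged.
From (vii): #472 ∈ urgent.
From (viii): #644 ∈ external.
(vi) (exactly one): #977 ∈ flagged.
(ix) (exactly one): #472 ∉ external.
Suppose #472 ∉ flagged: no assignment then satisfies all the clues, so #472 ∈ flagged.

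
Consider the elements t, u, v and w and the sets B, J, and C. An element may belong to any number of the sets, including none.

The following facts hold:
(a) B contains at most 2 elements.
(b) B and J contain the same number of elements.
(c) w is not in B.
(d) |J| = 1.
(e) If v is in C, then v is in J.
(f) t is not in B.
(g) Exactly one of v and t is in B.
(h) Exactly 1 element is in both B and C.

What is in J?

J = {v}

From (c): w ∉ B.
From (f): t ∉ B.
(g) (exactly one): v ∈ B.
Suppose t ∈ J: no assignment then satisfies all the clues, so t ∉ J.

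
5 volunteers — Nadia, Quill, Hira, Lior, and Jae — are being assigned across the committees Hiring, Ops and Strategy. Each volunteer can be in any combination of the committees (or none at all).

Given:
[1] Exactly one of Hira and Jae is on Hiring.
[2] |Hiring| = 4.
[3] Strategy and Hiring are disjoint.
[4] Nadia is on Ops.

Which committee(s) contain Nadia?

Nadia: Hiring, Ops

From (4): Nadia ∈ Ops.
Suppose Nadia ∉ Hiring: no assignment then satisfies all the clues, so Nadia ∈ Hiring.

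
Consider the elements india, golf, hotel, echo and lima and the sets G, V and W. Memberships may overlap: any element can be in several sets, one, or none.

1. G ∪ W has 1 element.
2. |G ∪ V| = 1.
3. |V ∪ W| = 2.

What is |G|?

0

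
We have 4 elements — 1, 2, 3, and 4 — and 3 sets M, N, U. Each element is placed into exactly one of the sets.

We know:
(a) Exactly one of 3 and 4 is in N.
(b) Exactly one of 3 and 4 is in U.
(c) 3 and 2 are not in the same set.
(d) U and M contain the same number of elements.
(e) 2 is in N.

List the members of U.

From (e): 2 ∈ N.
(c): 3 ∉ N.
(a) (exactly one): 4 ∈ N.
(b) (exactly one): 3 ∈ U.
Suppose 1 ∈ U: no assignment then satisfies all the clues, so 1 ∉ U.

U = {3}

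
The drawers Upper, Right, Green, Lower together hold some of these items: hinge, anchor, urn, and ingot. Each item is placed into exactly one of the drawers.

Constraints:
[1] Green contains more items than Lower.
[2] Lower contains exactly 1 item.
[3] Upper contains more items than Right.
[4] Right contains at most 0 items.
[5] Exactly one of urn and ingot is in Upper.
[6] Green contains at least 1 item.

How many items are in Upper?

1

(4): Right already has 0, so the rest are out.
Suppose hinge ∈ Upper: no assignment then satisfies all the clues, so hinge ∉ Upper.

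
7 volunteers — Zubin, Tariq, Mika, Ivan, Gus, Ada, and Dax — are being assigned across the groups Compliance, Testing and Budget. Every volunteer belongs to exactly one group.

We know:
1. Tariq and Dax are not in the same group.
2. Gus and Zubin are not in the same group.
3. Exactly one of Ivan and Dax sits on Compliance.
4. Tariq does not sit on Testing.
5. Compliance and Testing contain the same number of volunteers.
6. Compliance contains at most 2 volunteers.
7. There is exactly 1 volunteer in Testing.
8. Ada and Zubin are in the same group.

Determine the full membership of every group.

From (4): Tariq ∉ Testing.
Suppose Zubin ∈ Compliance: no assignment then satisfies all the clues, so Zubin ∉ Compliance.

Compliance = {Dax}; Testing = {Gus}; Budget = {Ada, Ivan, Mika, Tariq, Zubin}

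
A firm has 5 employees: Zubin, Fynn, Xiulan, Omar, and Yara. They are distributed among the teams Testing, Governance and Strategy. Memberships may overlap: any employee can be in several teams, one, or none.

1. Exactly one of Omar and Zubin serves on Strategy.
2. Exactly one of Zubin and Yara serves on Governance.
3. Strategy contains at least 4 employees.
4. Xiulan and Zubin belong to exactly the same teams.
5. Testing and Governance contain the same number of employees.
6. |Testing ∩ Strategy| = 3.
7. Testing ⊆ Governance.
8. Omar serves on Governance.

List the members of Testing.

Testing = {Fynn, Omar, Xiulan, Zubin}

From (8): Omar ∈ Governance.
Suppose Zubin ∉ Testing: no assignment then satisfies all the clues, so Zubin ∈ Testing.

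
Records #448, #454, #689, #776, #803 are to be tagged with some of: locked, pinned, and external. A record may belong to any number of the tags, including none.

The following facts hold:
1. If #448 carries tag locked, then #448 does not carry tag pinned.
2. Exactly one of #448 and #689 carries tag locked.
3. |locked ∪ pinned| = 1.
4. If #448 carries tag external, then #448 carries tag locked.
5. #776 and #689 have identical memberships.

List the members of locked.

locked = {#448}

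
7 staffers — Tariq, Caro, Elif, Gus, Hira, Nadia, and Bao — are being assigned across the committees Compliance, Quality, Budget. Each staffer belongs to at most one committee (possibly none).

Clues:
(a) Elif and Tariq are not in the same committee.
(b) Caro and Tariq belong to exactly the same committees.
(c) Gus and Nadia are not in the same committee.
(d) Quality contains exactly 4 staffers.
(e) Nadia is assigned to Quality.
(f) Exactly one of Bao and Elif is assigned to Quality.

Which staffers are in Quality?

Quality = {Bao, Caro, Nadia, Tariq}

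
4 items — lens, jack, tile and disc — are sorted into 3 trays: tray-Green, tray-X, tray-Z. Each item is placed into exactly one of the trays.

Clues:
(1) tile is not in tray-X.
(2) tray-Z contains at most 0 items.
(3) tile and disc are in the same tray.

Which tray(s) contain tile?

tile: tray-Green

From (1): tile ∉ tray-X.
(2): tray-Z already has 0, so the rest are out.
(3): disc matches tile: disc ∉ tray-X.
Only one tray left: tile ∈ tray-Green.
Only one tray left: disc ∈ tray-Green.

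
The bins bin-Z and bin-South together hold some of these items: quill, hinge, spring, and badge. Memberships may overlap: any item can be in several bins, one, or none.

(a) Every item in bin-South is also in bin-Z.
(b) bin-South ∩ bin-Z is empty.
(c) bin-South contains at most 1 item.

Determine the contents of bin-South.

bin-South = {}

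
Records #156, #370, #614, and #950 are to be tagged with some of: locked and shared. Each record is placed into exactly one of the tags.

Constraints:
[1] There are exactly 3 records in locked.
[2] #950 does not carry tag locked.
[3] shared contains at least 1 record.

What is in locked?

locked = {#156, #370, #614}

From (2): #950 ∉ locked.
(1): only 3 candidates remain for locked, so all are in.
(3): only 1 candidates remain for shared, so all are in.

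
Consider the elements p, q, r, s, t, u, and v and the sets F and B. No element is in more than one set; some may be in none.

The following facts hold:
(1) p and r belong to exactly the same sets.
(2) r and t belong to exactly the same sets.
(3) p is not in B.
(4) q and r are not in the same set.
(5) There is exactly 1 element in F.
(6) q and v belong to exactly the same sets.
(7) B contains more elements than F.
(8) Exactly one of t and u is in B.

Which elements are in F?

F = {s}

From (3): p ∉ B.
(1): r matches p: r ∉ B.
(2): t matches r: t ∉ B.
(8) (exactly one): u ∈ B.
Suppose p ∈ F: no assignment then satisfies all the clues, so p ∉ F.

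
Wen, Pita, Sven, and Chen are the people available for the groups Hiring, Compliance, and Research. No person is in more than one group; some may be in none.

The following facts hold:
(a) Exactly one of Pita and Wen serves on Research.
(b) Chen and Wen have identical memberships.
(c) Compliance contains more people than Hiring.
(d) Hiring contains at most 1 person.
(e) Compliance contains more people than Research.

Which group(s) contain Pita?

Pita: Research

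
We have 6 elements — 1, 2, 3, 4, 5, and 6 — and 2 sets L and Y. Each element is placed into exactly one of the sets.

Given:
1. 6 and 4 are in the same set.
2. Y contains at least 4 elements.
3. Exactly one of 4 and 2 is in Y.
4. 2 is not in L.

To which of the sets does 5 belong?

5: Y

From (4): 2 ∉ L.
Only one set left: 2 ∈ Y.
(3) (exactly one): 4 ∉ Y.
Only one set left: 4 ∈ L.
(1): 6 matches 4: 6 ∈ L.
(2): only 4 candidates remain for Y, so all are in.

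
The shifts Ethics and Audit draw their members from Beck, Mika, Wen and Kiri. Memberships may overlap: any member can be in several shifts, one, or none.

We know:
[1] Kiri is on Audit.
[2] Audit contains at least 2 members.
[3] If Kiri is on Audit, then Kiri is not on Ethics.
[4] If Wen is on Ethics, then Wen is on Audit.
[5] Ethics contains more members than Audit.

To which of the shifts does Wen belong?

Wen: Audit, Ethics

From (1): Kiri ∈ Audit.
(3): Kiri ∉ Ethics.
Suppose Wen ∉ Ethics: no assignment then satisfies all the clues, so Wen ∈ Ethics.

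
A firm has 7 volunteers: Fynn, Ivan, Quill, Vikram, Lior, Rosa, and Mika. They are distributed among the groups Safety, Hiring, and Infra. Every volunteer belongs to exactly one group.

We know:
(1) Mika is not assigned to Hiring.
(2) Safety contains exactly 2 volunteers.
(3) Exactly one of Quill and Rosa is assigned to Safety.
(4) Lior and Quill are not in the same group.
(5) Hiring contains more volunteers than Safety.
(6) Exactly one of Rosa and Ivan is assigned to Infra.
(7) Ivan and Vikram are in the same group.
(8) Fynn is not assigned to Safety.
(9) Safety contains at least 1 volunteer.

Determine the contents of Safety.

Safety = {Mika, Quill}

From (1): Mika ∉ Hiring.
From (8): Fynn ∉ Safety.
Suppose Ivan ∈ Safety: no assignment then satisfies all the clues, so Ivan ∉ Safety.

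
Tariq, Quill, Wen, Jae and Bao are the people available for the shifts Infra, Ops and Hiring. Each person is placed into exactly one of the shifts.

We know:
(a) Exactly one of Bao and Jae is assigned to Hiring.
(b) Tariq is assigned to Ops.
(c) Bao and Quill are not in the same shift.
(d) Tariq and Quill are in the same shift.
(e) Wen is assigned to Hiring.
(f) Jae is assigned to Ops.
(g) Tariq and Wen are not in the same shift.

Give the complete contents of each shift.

Infra = {}; Ops = {Jae, Quill, Tariq}; Hiring = {Bao, Wen}

From (b): Tariq ∈ Ops.
From (e): Wen ∈ Hiring.
From (f): Jae ∈ Ops.
(a) (exactly one): Bao ∈ Hiring.
(c): Quill ∉ Hiring.
(d): Quill matches Tariq: Quill ∉ Infra.
(d): Quill matches Tariq: Quill ∈ Ops.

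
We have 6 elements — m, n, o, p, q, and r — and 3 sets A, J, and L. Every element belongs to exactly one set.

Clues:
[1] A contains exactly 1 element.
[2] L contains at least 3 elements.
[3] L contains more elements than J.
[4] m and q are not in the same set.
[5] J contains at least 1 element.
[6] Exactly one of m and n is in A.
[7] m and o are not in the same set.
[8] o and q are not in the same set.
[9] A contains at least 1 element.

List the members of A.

A = {m}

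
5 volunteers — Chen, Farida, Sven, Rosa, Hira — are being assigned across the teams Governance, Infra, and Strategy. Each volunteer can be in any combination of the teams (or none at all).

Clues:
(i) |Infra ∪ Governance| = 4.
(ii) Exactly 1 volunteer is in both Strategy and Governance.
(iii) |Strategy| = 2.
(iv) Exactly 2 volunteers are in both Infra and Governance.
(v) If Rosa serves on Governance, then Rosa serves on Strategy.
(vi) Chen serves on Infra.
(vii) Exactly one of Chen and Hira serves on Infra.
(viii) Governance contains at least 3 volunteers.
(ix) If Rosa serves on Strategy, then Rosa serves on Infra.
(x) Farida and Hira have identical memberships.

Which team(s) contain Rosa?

Rosa: Governance, Infra, Strategy

From (vi): Chen ∈ Infra.
(vii) (exactly one): Hira ∉ Infra.
(x): Farida matches Hira: Farida ∉ Infra.
Suppose Rosa ∉ Governance: no assignment then satisfies all the clues, so Rosa ∈ Governance.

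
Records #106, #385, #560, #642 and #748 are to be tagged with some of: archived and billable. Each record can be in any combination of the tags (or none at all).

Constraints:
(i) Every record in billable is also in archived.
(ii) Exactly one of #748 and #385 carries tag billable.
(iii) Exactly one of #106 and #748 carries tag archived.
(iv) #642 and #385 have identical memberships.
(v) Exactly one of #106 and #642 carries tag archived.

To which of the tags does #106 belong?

#106: none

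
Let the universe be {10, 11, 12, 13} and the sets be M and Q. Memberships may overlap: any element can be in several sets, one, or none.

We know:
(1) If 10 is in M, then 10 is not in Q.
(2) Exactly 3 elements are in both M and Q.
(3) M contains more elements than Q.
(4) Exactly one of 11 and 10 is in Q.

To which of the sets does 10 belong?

10: M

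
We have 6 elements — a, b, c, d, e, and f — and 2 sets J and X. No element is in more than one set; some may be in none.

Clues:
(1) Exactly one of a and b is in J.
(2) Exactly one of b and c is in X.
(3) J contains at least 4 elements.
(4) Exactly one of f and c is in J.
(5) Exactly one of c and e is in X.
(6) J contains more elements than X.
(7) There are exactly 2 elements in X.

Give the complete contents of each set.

J = {b, d, e, f}; X = {a, c}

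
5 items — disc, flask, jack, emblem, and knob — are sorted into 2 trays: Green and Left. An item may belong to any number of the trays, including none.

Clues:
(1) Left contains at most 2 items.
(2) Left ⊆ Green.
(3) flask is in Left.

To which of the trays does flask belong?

From (3): flask ∈ Left.
(2) with flask ∈ Left: flask ∈ Green.

flask: Green, Left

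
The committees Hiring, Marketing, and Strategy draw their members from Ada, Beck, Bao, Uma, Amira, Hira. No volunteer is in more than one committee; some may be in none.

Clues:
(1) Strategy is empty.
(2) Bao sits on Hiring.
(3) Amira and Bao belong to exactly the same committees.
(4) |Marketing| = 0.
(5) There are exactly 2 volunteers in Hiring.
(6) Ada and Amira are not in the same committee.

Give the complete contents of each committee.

From (2): Bao ∈ Hiring.
(1): Strategy already has 0, so the rest are out.
(3): Amira matches Bao: Amira ∈ Hiring.
(4): Marketing already has 0, so the rest are out.
(5): Hiring already has 2, so the rest are out.

Hiring = {Amira, Bao}; Marketing = {}; Strategy = {}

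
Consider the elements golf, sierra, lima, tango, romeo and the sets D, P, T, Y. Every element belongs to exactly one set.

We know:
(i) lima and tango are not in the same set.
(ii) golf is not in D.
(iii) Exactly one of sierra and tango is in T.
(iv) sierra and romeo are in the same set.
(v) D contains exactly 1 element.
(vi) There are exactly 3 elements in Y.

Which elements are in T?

T = {tango}

From (ii): golf ∉ D.
Suppose golf ∈ T: no assignment then satisfies all the clues, so golf ∉ T.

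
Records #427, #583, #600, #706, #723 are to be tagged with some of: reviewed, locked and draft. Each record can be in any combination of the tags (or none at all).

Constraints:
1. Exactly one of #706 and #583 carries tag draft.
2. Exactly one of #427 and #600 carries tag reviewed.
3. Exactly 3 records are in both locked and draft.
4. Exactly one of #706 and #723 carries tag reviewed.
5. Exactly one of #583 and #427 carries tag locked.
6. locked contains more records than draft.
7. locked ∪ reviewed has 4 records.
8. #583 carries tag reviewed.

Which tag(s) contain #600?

From (8): #583 ∈ reviewed.
Suppose #600 ∉ reviewed: no assignment then satisfies all the clues, so #600 ∈ reviewed.

#600: draft, locked, reviewed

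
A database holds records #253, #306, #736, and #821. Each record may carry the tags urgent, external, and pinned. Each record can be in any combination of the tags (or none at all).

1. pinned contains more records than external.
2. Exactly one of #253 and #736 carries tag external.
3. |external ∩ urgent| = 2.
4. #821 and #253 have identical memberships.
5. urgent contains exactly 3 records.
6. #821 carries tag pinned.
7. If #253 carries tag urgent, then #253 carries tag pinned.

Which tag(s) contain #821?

#821: external, pinned, urgent

From (6): #821 ∈ pinned.
(4): #253 matches #821: #253 ∈ pinned.
Suppose #821 ∉ urgent: no assignment then satisfies all the clues, so #821 ∈ urgent.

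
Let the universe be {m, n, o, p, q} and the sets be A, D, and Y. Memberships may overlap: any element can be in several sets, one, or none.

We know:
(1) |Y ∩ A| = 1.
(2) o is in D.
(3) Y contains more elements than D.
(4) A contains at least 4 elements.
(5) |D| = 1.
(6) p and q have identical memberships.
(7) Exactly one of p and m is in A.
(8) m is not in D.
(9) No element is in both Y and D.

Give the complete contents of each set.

A = {n, o, p, q}; D = {o}; Y = {m, n}

From (2): o ∈ D.
From (8): m ∉ D.
(5): D already has 1, so the rest are out.
(9) (disjoint): o ∉ Y.
Suppose m ∈ A: no assignment then satisfies all the clues, so m ∉ A.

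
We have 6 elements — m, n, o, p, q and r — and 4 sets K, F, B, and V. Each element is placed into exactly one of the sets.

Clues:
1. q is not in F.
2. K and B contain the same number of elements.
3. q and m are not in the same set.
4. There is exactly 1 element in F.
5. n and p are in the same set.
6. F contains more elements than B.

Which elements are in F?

F = {m}

From (1): q ∉ F.
Suppose m ∉ F: no assignment then satisfies all the clues, so m ∈ F.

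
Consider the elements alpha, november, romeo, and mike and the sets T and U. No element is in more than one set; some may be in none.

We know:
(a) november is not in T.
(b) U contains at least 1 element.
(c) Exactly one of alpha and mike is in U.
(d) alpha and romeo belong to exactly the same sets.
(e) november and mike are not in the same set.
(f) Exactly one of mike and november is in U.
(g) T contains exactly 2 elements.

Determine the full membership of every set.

T = {alpha, romeo}; U = {mike}

From (a): november ∉ T.
Suppose alpha ∉ T: no assignment then satisfies all the clues, so alpha ∈ T.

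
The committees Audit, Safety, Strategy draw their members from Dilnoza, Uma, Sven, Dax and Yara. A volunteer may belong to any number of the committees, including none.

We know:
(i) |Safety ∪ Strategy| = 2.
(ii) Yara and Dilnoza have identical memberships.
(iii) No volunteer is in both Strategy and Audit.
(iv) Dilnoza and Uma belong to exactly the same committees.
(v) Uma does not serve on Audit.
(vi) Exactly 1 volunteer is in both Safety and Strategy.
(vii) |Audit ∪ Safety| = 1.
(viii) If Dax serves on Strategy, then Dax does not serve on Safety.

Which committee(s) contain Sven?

Sven: Safety, Strategy

From (v): Uma ∉ Audit.
(iv): Dilnoza matches Uma: Dilnoza ∉ Audit.
(ii): Yara matches Dilnoza: Yara ∉ Audit.
Suppose Sven ∈ Audit: no assignment then satisfies all the clues, so Sven ∉ Audit.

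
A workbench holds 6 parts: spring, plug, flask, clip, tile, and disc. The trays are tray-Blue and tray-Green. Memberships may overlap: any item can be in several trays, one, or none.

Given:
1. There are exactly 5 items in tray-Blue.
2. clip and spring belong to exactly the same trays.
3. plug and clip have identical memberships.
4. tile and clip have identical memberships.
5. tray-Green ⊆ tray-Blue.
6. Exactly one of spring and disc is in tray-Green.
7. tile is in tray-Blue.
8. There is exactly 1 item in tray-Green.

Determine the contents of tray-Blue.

tray-Blue = {clip, disc, plug, spring, tile}

From (7): tile ∈ tray-Blue.
(4): clip matches tile: clip ∈ tray-Blue.
(2): spring matches clip: spring ∈ tray-Blue.
(3): plug matches clip: plug ∈ tray-Blue.
Suppose flask ∈ tray-Blue: no assignment then satisfies all the clues, so flask ∉ tray-Blue.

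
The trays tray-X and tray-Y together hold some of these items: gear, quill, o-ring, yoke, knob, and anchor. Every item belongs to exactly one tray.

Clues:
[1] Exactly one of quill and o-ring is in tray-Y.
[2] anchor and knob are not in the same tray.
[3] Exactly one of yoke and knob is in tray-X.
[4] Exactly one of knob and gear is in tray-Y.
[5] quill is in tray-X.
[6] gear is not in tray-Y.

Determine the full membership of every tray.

tray-X = {anchor, gear, quill, yoke}; tray-Y = {knob, o-ring}

From (5): quill ∈ tray-X.
From (6): gear ∉ tray-Y.
(1) (exactly one): o-ring ∈ tray-Y.
(4) (exactly one): knob ∈ tray-Y.
Only one tray left: gear ∈ tray-X.
(2): anchor ∉ tray-Y.
(3) (exactly one): yoke ∈ tray-X.
Only one tray left: anchor ∈ tray-X.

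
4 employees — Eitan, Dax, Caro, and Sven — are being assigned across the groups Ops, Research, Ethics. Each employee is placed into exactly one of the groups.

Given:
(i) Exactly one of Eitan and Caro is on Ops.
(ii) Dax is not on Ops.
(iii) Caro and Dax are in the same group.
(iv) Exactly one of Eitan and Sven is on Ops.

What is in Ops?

From (ii): Dax ∉ Ops.
(iii): Caro matches Dax: Caro ∉ Ops.
(i) (exactly one): Eitan ∈ Ops.
(iv) (exactly one): Sven ∉ Ops.

Ops = {Eitan}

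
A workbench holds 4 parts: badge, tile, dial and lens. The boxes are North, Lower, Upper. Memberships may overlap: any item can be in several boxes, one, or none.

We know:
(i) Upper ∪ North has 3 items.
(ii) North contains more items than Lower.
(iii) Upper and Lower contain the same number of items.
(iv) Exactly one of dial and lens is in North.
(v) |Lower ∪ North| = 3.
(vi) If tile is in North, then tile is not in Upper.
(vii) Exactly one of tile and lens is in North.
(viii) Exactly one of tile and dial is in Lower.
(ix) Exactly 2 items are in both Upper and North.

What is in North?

North = {badge, dial, tile}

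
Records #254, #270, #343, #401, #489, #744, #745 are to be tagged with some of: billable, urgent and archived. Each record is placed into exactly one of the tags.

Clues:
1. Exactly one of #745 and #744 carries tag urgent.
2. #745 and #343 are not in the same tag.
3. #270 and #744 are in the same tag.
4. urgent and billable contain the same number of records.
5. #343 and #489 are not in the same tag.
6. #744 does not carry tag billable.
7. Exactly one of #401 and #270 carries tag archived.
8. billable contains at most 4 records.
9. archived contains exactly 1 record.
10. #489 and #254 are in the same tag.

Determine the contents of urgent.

urgent = {#270, #343, #744}

From (6): #744 ∉ billable.
(3): #270 matches #744: #270 ∉ billable.
Suppose #254 ∈ urgent: no assignment then satisfies all the clues, so #254 ∉ urgent.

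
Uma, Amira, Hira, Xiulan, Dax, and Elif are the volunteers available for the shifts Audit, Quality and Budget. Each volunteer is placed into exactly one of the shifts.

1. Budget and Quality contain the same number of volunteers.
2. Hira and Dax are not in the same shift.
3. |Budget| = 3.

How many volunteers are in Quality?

3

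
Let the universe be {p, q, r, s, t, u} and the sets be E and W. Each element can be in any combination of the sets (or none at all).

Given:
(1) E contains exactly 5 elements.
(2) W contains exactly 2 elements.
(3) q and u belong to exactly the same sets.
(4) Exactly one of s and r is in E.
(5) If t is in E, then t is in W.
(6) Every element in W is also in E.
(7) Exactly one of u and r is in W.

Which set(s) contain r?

r: E, W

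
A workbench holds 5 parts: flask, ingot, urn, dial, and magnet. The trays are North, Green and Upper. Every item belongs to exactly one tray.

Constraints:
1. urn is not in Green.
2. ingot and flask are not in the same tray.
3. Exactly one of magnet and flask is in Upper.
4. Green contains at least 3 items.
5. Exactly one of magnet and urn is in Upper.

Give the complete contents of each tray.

North = {}; Green = {dial, ingot, magnet}; Upper = {flask, urn}

From (1): urn ∉ Green.
Suppose flask ∈ North: no assignment then satisfies all the clues, so flask ∉ North.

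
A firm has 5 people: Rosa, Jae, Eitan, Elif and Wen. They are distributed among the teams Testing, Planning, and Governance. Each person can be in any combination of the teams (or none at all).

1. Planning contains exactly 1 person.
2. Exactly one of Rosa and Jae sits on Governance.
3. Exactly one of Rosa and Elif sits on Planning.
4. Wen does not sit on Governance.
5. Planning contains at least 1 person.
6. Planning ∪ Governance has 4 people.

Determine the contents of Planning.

Planning = {Rosa}

From (4): Wen ∉ Governance.
Suppose Rosa ∉ Planning: no assignment then satisfies all the clues, so Rosa ∈ Planning.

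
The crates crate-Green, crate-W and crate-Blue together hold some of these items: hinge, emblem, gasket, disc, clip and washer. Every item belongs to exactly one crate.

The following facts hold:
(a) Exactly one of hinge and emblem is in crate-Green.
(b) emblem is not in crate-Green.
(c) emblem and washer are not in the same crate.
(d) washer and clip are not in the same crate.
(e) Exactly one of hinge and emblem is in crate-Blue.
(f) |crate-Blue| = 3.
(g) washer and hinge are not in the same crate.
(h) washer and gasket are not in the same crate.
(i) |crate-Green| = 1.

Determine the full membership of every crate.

From (b): emblem ∉ crate-Green.
(a) (exactly one): hinge ∈ crate-Green.
(e) (exactly one): emblem ∈ crate-Blue.
(g): washer ∉ crate-Green.
(i): crate-Green already has 1, so the rest are out.
(c): washer ∉ crate-Blue.
Only one crate left: washer ∈ crate-W.
(d): clip ∉ crate-W.
(h): gasket ∉ crate-W.
Only one crate left: gasket ∈ crate-Blue.
Only one crate left: clip ∈ crate-Blue.
Only one crate left: disc ∈ crate-W.

crate-Green = {hinge}; crate-W = {disc, washer}; crate-Blue = {clip, emblem, gasket}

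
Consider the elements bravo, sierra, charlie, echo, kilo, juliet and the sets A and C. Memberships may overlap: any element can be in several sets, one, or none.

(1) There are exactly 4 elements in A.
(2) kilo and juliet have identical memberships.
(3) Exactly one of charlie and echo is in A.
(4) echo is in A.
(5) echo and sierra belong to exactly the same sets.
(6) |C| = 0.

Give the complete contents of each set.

A = {echo, juliet, kilo, sierra}; C = {}

From (4): echo ∈ A.
(3) (exactly one): charlie ∉ A.
(5): sierra matches echo: sierra ∈ A.
(6): C already has 0, so the rest are out.
Suppose bravo ∈ A: no assignment then satisfies all the clues, so bravo ∉ A.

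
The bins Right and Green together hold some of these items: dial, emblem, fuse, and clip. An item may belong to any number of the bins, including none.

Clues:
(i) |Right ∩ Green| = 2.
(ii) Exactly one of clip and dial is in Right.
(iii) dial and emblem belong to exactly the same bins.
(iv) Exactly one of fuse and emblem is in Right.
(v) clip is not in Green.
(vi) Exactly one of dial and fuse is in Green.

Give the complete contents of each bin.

Right = {dial, emblem}; Green = {dial, emblem}

From (v): clip ∉ Green.
Suppose dial ∉ Right: no assignment then satisfies all the clues, so dial ∈ Right.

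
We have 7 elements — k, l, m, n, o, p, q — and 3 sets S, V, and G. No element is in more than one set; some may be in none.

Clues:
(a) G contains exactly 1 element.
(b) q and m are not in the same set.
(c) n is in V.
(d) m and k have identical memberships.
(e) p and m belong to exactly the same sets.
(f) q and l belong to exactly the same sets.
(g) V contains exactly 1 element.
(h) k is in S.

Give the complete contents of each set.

From (c): n ∈ V.
From (h): k ∈ S.
(d): m matches k: m ∈ S.
(e): p matches m: p ∈ S.
(g): V already has 1, so the rest are out.
(b): q ∉ S.
(f): l matches q: l ∉ S.
Suppose l ∈ G: no assignment then satisfies all the clues, so l ∉ G.

S = {k, m, p}; V = {n}; G = {o}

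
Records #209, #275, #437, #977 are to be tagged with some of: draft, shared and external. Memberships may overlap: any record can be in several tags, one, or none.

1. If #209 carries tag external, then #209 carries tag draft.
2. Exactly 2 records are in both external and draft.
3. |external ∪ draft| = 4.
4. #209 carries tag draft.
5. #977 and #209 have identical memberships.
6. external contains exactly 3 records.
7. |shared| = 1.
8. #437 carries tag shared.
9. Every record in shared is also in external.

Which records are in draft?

From (4): #209 ∈ draft.
From (8): #437 ∈ shared.
(5): #977 matches #209: #977 ∈ draft.
(7): shared already has 1, so the rest are out.
(9) with #437 ∈ shared: #437 ∈ external.
Suppose #275 ∉ draft: no assignment then satisfies all the clues, so #275 ∈ draft.

draft = {#209, #275, #977}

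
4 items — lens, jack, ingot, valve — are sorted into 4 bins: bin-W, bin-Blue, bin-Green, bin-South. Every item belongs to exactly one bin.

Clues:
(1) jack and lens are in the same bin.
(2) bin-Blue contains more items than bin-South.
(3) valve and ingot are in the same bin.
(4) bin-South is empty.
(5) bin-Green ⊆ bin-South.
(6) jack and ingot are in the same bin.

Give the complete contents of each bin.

(4): bin-South already has 0, so the rest are out.
(5) contrapositive: lens ∉ bin-Green.
(5) contrapositive: jack ∉ bin-Green.
(5) contrapositive: ingot ∉ bin-Green.
(5) contrapositive: valve ∉ bin-Green.
Suppose lens ∈ bin-W: no assignment then satisfies all the clues, so lens ∉ bin-W.

bin-W = {}; bin-Blue = {ingot, jack, lens, valve}; bin-Green = {}; bin-South = {}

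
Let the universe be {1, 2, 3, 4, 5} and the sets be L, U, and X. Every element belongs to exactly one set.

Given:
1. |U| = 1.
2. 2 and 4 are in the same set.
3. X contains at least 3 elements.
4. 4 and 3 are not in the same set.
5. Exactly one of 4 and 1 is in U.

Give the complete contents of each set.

L = {3}; U = {1}; X = {2, 4, 5}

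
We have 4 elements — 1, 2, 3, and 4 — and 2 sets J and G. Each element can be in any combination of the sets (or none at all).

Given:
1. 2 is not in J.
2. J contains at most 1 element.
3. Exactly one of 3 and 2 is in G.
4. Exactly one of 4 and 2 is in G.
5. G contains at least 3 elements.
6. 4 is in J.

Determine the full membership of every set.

J = {4}; G = {1, 3, 4}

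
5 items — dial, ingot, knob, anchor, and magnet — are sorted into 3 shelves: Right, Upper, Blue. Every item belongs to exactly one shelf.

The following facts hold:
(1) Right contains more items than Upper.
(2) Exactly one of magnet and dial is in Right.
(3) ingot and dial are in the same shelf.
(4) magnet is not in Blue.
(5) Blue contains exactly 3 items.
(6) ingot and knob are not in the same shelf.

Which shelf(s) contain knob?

knob: Right

From (4): magnet ∉ Blue.
Suppose knob ∉ Right: no assignment then satisfies all the clues, so knob ∈ Right.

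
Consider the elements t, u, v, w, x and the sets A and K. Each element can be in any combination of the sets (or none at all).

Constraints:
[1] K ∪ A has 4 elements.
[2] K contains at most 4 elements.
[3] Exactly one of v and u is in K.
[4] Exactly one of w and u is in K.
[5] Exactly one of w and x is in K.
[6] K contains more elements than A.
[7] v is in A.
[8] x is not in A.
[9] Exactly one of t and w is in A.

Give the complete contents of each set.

A = {t, v}; K = {t, u, x}

From (7): v ∈ A.
From (8): x ∉ A.
Suppose t ∉ A: no assignment then satisfies all the clues, so t ∈ A.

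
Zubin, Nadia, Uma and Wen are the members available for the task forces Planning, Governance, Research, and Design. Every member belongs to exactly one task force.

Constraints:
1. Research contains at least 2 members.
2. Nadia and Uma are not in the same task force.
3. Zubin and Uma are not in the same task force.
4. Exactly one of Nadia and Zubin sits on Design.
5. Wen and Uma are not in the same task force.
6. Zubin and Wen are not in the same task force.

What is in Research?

Research = {Nadia, Wen}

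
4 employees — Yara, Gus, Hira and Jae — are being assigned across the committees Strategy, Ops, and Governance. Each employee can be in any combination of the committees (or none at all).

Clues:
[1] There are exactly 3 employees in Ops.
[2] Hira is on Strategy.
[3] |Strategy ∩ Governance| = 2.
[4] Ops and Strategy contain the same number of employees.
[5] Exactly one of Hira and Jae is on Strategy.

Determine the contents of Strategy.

Strategy = {Gus, Hira, Yara}

From (2): Hira ∈ Strategy.
(5) (exactly one): Jae ∉ Strategy.
Suppose Yara ∉ Strategy: no assignment then satisfies all the clues, so Yara ∈ Strategy.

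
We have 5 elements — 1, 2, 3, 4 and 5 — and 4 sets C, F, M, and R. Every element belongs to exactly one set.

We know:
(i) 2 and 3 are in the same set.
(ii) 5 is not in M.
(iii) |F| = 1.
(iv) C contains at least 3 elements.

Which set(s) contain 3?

3: C

From (ii): 5 ∉ M.
Suppose 3 ∉ C: no assignment then satisfies all the clues, so 3 ∈ C.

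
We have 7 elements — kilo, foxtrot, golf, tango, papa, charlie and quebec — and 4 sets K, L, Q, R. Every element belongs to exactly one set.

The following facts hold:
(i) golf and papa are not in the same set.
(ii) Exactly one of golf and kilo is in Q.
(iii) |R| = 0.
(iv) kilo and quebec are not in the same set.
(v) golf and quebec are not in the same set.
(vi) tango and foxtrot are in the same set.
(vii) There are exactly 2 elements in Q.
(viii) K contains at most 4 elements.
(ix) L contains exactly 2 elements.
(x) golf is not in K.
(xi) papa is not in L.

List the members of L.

L = {charlie, golf}

From (x): golf ∉ K.
From (xi): papa ∉ L.
(iii): R already has 0, so the rest are out.
Suppose kilo ∈ L: no assignment then satisfies all the clues, so kilo ∉ L.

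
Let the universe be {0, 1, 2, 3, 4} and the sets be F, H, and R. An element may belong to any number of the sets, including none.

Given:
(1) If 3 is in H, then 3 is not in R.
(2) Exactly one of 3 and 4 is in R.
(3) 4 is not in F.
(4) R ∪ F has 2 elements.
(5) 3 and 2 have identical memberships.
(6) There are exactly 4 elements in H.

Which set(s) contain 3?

3: H

From (3): 4 ∉ F.
Suppose 3 ∈ F: no assignment then satisfies all the clues, so 3 ∉ F.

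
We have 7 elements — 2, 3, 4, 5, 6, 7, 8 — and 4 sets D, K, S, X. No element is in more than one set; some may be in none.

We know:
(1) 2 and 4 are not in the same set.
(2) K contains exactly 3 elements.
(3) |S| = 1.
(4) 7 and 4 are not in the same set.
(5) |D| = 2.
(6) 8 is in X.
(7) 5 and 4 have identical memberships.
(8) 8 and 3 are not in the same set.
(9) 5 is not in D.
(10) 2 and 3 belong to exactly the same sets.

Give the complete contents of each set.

D = {2, 3}; K = {4, 5, 6}; S = {7}; X = {8}

From (6): 8 ∈ X.
From (9): 5 ∉ D.
(7): 4 matches 5: 4 ∉ D.
(8): 3 ∉ X.
(10): 2 matches 3: 2 ∉ X.
Suppose 2 ∉ D: no assignment then satisfies all the clues, so 2 ∈ D.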